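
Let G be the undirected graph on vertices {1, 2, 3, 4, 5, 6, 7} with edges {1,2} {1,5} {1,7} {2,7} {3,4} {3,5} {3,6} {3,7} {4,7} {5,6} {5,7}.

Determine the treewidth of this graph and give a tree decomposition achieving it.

Each bag holds 3 vertices, so the decomposition has width 2, which upper-bounds the treewidth. On the other hand G contains the 3-clique {3, 5, 6}. A clique must lie in a single bag of any decomposition, so no decomposition can have width below 2. The upper and lower bounds meet at 2, so that is the treewidth.

Treewidth 2.
One optimal decomposition is:
Bags: B1 = {3, 5, 7}  B2 = {3, 5, 6}  B3 = {1, 5, 7}  B4 = {3, 4, 7}  B5 = {1, 2, 7}
Tree: B1–B2, B1–B3, B1–B4, B3–B5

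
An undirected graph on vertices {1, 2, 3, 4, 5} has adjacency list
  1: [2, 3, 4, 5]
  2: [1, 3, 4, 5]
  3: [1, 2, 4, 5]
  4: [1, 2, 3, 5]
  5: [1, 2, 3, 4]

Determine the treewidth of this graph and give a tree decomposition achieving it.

Treewidth 4.
One optimal decomposition is:
Bags: B1 = {1, 2, 3, 4, 5}
Tree: (single bag)

A single bag containing all 5 vertices is trivially a valid decomposition of width 4. For the lower bound, the 5 vertices {1, 2, 3, 4, 5} are pairwise adjacent, and any tree decomposition puts a clique entirely inside one bag — forcing width ≥ 4. Therefore the treewidth is 4.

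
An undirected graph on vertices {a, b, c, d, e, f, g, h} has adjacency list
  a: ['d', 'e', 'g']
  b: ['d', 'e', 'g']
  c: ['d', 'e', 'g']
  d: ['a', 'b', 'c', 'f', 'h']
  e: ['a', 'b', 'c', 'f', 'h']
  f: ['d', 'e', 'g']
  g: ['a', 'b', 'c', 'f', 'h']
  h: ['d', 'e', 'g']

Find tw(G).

A width-3 tree decomposition is:
Bags: B1 = {a, d, e, g}  B2 = {b, d, e, g}  B3 = {d, e, f, g}  B4 = {c, d, e, g}  B5 = {d, e, g, h}
Tree: B1–B2, B2–B3, B3–B4, B4–B5
The largest bag has 4 vertices, giving width 3; this decomposition certifies tw(G) ≤ 3. For the lower bound: the 4 vertex sets {a,g}, {b,d}, {e}, {f} are disjoint, each induces a connected subgraph, and every pair is joined by at least one edge of G. Contracting each set to a single vertex therefore yields K_{4} as a minor, and since treewidth is minor-monotone, tw(G) ≥ tw(K_{4}) = 3. Hence tw(G) = 3 exactly.

3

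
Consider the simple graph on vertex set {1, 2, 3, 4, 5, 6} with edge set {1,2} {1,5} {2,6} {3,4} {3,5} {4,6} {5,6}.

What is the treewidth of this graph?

2

A width-2 tree decomposition is:
Bags: B1 = {3, 4, 6}  B2 = {3, 5, 6}  B3 = {2, 5, 6}  B4 = {1, 2, 5}
Tree: B1–B2, B2–B3, B3–B4
Each bag holds 3 vertices, so the decomposition has width 2, which upper-bounds the treewidth. For the lower bound, G contains the cycle 4–3–5–6–4, so G is not a forest; only forests have treewidth ≤ 1, hence tw(G) ≥ 2. Combining the bounds, tw(G) = 2.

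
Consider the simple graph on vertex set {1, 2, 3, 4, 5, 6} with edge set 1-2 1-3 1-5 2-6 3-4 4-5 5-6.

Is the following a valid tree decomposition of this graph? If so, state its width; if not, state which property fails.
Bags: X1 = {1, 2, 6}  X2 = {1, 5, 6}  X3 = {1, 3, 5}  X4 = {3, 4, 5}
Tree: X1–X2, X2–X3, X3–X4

Every vertex of G appears in some bag (union = {1, 2, 3, 4, 5, 6}); every edge is covered by a bag; and for each vertex v the set of bags containing v is connected in the bag tree. The decomposition is therefore valid. The largest bag has 3 vertices, so the width is 2.

Yes; width 2.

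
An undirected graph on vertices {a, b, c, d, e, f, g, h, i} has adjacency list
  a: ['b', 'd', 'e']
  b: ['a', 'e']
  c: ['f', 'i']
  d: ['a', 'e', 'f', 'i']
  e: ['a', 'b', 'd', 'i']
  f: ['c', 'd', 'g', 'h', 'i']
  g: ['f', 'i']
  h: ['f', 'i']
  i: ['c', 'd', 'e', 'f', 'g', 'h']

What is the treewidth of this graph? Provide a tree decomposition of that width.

Treewidth 2.
One optimal decomposition is:
Bags: B1 = {d, f, i}  B2 = {f, g, i}  B3 = {d, e, i}  B4 = {f, h, i}  B5 = {a, d, e}  B6 = {c, f, i}  B7 = {a, b, e}
Tree: B1–B2, B1–B3, B2–B4, B3–B5, B1–B6, B5–B7

Every bag has size at most 3, so the width is 3 − 1 = 2 and tw(G) ≤ 2. For the lower bound, the 3 vertices {a, d, e} are pairwise adjacent, and any tree decomposition puts a clique entirely inside one bag — forcing width ≥ 2. Therefore the treewidth is 2.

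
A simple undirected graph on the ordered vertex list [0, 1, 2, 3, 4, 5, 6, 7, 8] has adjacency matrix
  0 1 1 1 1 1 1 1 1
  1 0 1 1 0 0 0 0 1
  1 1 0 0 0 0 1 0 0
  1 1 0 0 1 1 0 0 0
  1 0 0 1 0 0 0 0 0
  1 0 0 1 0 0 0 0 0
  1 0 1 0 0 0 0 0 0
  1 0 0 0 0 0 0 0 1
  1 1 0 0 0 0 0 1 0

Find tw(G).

A width-2 tree decomposition is:
Bags: B1 = {0, 1, 2}  B2 = {0, 2, 6}  B3 = {0, 1, 3}  B4 = {0, 3, 4}  B5 = {0, 1, 8}  B6 = {0, 7, 8}  B7 = {0, 3, 5}
Tree: B1–B2, B1–B3, B3–B4, B1–B5, B5–B6, B4–B7
Each bag holds 3 vertices, so the decomposition has width 2, which upper-bounds the treewidth. On the other hand G contains the 3-clique {0, 1, 8}. A clique must lie in a single bag of any decomposition, so no decomposition can have width below 2. Hence tw(G) = 2 exactly.

2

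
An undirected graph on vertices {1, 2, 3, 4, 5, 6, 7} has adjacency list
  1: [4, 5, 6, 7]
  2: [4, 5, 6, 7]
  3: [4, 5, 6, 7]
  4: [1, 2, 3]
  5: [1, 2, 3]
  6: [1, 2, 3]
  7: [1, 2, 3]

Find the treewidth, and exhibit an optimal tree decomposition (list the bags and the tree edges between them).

Treewidth 3.
One such decomposition:
Bags: B1 = {1, 2, 3, 4}  B2 = {1, 2, 3, 7}  B3 = {1, 2, 3, 6}  B4 = {1, 2, 3, 5}
Tree: B1–B2, B2–B3, B3–B4

The largest bag has 4 vertices, giving width 3; this decomposition certifies tw(G) ≤ 3. For the lower bound: the 4 vertex sets {1,4}, {3,7}, {2}, {6} are disjoint, each induces a connected subgraph, and every pair is joined by at least one edge of G. Contracting each set to a single vertex therefore yields K_{4} as a minor, and since treewidth is minor-monotone, tw(G) ≥ tw(K_{4}) = 3. Hence tw(G) = 3 exactly.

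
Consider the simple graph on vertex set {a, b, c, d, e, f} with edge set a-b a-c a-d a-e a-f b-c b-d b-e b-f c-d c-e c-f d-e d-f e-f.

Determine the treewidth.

5

A width-5 tree decomposition is:
Bags: B1 = {a, b, c, d, e, f}
Tree: (single bag)
With just one bag of size 6, the width is 6 − 1 = 5, so tw(G) ≤ 5. For the lower bound, the 6 vertices {a, b, c, d, e, f} are pairwise adjacent, and any tree decomposition puts a clique entirely inside one bag — forcing width ≥ 5. Therefore the treewidth is 5.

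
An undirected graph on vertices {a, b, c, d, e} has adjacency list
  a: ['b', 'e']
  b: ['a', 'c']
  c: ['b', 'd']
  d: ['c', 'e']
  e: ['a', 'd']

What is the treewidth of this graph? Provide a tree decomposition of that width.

Treewidth 2.
One such decomposition:
Bags: B1 = {c, d, e}  B2 = {b, c, e}  B3 = {a, b, e}
Tree: B1–B2, B2–B3

Every bag has size at most 3, so the width is 3 − 1 = 2 and tw(G) ≤ 2. Since e–d–c–b–a–e is a cycle in G, G is not acyclic. Forests are exactly the graphs of treewidth ≤ 1, so tw(G) ≥ 2. The upper and lower bounds meet at 2, so that is the treewidth.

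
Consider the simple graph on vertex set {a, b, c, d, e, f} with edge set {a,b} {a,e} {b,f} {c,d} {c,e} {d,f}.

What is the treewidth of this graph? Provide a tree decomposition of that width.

Treewidth 2.
Bags: B1 = {c, d, f}  B2 = {c, e, f}  B3 = {a, e, f}  B4 = {a, b, f}
Tree: B1–B2, B2–B3, B3–B4

Each bag holds 3 vertices, so the decomposition has width 2, which upper-bounds the treewidth. The edges f–d–c–e–a–b–f form a cycle, so G is not a tree and its treewidth is at least 2. Combining the bounds, tw(G) = 2.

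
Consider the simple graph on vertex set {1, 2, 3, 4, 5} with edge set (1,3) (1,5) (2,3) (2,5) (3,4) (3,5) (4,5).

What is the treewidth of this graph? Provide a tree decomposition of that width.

Treewidth 2.
Bags: B1 = {1, 3, 5}  B2 = {2, 3, 5}  B3 = {3, 4, 5}
Tree: B1–B2, B1–B3

The largest bag has 3 vertices, giving width 2; this decomposition certifies tw(G) ≤ 2. On the other hand G contains the 3-clique {1, 3, 5}. A clique must lie in a single bag of any decomposition, so no decomposition can have width below 2. The upper and lower bounds meet at 2, so that is the treewidth.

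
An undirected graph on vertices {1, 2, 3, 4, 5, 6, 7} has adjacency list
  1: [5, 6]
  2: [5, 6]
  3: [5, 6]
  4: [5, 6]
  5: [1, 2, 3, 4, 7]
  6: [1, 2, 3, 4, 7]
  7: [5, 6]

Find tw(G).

A width-2 tree decomposition is:
Bags: B1 = {5, 6, 7}  B2 = {2, 5, 6}  B3 = {1, 5, 6}  B4 = {4, 5, 6}  B5 = {3, 5, 6}
Tree: B1–B2, B2–B3, B3–B4, B4–B5
Every bag has size at most 3, so the width is 3 − 1 = 2 and tw(G) ≤ 2. For the lower bound, G contains the cycle 5–7–6–2–5, so G is not a forest; only forests have treewidth ≤ 1, hence tw(G) ≥ 2. Hence tw(G) = 2 exactly.

2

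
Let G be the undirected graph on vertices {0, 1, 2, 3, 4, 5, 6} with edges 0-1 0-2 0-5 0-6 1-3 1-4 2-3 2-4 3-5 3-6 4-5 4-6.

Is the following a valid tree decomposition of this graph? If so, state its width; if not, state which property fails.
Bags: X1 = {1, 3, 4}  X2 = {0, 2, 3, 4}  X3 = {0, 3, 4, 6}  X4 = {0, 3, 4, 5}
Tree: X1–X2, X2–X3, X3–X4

No — edge (0,1) lies in no bag.

A tree decomposition must satisfy three properties: every vertex lies in some bag; for every edge, both endpoints lie together in some bag; and for every vertex, the bags containing it form a connected subtree. Here edge (0,1) lies in no bag, so the decomposition is invalid.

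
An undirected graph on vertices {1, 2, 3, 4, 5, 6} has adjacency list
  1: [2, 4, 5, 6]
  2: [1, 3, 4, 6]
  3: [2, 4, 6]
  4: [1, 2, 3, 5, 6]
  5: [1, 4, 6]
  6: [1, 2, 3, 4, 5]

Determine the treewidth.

A width-3 tree decomposition is:
Bags: B1 = {2, 3, 4, 6}  B2 = {1, 2, 4, 6}  B3 = {1, 4, 5, 6}
Tree: B1–B2, B2–B3
Each bag holds 4 vertices, so the decomposition has width 3, which upper-bounds the treewidth. Conversely, {1, 2, 4, 6} is a clique of size 4, and the vertices of any clique must share a bag in every tree decomposition; so some bag has ≥ 4 vertices and tw(G) ≥ 3. Hence tw(G) = 3 exactly.

3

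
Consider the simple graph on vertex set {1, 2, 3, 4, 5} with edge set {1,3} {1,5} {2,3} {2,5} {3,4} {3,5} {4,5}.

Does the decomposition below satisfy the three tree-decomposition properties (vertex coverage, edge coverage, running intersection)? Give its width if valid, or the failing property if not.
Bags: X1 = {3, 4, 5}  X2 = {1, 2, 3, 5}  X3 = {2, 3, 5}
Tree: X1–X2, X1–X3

No — bags containing vertex 2 are not connected in the tree.

A tree decomposition must satisfy three properties: every vertex lies in some bag; for every edge, both endpoints lie together in some bag; and for every vertex, the bags containing it form a connected subtree. Here bags containing vertex 2 are not connected in the tree, so the decomposition is invalid.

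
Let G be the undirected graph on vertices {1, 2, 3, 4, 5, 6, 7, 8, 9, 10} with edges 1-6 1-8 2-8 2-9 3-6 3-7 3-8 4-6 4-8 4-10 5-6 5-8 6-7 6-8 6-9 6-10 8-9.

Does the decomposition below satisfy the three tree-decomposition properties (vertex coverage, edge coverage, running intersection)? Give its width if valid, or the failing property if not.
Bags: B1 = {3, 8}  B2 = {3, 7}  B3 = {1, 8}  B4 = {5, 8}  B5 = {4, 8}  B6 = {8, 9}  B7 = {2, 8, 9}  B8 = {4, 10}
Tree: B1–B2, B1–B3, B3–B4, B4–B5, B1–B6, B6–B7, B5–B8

No — vertex 6 appears in no bag.

A tree decomposition must satisfy three properties: every vertex lies in some bag; for every edge, both endpoints lie together in some bag; and for every vertex, the bags containing it form a connected subtree. Here vertex 6 appears in no bag, so the decomposition is invalid.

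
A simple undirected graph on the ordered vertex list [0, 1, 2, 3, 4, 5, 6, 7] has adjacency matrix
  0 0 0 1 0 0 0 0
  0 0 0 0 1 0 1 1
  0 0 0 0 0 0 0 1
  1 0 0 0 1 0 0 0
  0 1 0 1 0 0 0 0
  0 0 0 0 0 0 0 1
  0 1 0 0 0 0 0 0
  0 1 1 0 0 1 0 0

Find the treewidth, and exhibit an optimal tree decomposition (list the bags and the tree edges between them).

Treewidth 1.
One optimal decomposition is:
Bags: B1 = {1, 4}  B2 = {3, 4}  B3 = {1, 7}  B4 = {1, 6}  B5 = {5, 7}  B6 = {2, 7}  B7 = {0, 3}
Tree: B1–B2, B1–B3, B1–B4, B3–B5, B3–B6, B2–B7

The largest bag has 2 vertices, giving width 1; this decomposition certifies tw(G) ≤ 1. Any graph with an edge has treewidth ≥ 1, and G has the edge 1–4. Therefore the treewidth is 1.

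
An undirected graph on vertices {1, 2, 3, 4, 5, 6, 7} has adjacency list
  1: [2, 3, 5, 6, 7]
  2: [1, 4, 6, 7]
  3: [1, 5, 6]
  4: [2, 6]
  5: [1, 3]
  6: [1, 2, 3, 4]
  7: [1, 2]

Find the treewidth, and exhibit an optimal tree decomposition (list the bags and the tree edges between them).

Each bag holds 3 vertices, so the decomposition has width 2, which upper-bounds the treewidth. Conversely, {1, 2, 6} is a clique of size 3, and the vertices of any clique must share a bag in every tree decomposition; so some bag has ≥ 3 vertices and tw(G) ≥ 2. The upper and lower bounds meet at 2, so that is the treewidth.

Treewidth 2.
One such decomposition:
Bags: B1 = {1, 2, 7}  B2 = {1, 2, 6}  B3 = {1, 3, 6}  B4 = {1, 3, 5}  B5 = {2, 4, 6}
Tree: B1–B2, B2–B3, B3–B4, B2–B5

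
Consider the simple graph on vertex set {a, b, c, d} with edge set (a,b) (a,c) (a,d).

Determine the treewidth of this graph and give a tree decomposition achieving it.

Treewidth 1.
Bags: B1 = {a, c}  B2 = {a, d}  B3 = {a, b}
Tree: B1–B2, B2–B3

Each bag holds 2 vertices, so the decomposition has width 1, which upper-bounds the treewidth. Since G has at least one edge (e.g. a–c), it is not an edgeless graph, so tw(G) ≥ 1. The upper and lower bounds meet at 1, so that is the treewidth.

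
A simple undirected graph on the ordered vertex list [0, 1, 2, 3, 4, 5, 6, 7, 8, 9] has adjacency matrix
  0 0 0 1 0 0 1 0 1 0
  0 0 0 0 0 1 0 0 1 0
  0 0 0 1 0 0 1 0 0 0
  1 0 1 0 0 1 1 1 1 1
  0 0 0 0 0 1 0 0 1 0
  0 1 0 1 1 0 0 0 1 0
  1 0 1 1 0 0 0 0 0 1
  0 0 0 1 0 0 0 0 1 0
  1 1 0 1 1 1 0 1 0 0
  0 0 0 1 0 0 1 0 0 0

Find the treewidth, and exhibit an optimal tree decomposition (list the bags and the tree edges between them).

Treewidth 2.
Bags: B1 = {0, 3, 8}  B2 = {0, 3, 6}  B3 = {3, 5, 8}  B4 = {3, 6, 9}  B5 = {3, 7, 8}  B6 = {4, 5, 8}  B7 = {2, 3, 6}  B8 = {1, 5, 8}
Tree: B1–B2, B1–B3, B2–B4, B1–B5, B3–B6, B2–B7, B3–B8

Each bag holds 3 vertices, so the decomposition has width 2, which upper-bounds the treewidth. For the lower bound, the 3 vertices {1, 5, 8} are pairwise adjacent, and any tree decomposition puts a clique entirely inside one bag — forcing width ≥ 2. The upper and lower bounds meet at 2, so that is the treewidth.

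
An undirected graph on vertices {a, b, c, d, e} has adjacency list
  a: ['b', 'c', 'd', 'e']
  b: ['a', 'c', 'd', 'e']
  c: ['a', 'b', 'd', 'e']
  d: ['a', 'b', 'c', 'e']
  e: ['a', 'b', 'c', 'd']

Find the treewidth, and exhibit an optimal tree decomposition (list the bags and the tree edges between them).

A single bag containing all 5 vertices is trivially a valid decomposition of width 4. For the lower bound, the 5 vertices {a, b, c, d, e} are pairwise adjacent, and any tree decomposition puts a clique entirely inside one bag — forcing width ≥ 4. Combining the bounds, tw(G) = 4.

Treewidth 4.
Bags: B1 = {a, b, c, d, e}
Tree: (single bag)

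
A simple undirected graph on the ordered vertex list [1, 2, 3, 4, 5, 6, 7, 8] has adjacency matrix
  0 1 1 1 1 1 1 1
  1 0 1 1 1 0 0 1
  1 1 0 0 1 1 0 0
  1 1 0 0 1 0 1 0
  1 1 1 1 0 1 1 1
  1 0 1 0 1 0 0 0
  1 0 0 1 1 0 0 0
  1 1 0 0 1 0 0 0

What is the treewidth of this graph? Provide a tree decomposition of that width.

Treewidth 3.
One optimal decomposition is:
Bags: B1 = {1, 4, 5, 7}  B2 = {1, 2, 4, 5}  B3 = {1, 2, 3, 5}  B4 = {1, 2, 5, 8}  B5 = {1, 3, 5, 6}
Tree: B1–B2, B2–B3, B3–B4, B3–B5

The largest bag has 4 vertices, giving width 3; this decomposition certifies tw(G) ≤ 3. Conversely, {1, 2, 5, 8} is a clique of size 4, and the vertices of any clique must share a bag in every tree decomposition; so some bag has ≥ 4 vertices and tw(G) ≥ 3. Hence tw(G) = 3 exactly.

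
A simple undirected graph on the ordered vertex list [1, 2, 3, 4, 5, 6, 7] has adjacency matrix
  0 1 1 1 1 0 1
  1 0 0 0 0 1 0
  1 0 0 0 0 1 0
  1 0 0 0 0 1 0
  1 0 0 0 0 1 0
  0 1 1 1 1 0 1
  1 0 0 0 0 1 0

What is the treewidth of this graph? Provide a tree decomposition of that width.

Every bag has size at most 3, so the width is 3 − 1 = 2 and tw(G) ≤ 2. Since 6–7–1–2–6 is a cycle in G, G is not acyclic. Forests are exactly the graphs of treewidth ≤ 1, so tw(G) ≥ 2. Combining the bounds, tw(G) = 2.

Treewidth 2.
One optimal decomposition is:
Bags: B1 = {1, 6, 7}  B2 = {1, 2, 6}  B3 = {1, 5, 6}  B4 = {1, 4, 6}  B5 = {1, 3, 6}
Tree: B1–B2, B2–B3, B3–B4, B4–B5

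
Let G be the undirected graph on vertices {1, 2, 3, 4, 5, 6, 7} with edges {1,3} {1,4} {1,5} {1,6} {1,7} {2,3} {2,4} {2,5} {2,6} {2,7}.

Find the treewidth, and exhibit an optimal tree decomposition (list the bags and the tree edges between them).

Every bag has size at most 3, so the width is 3 − 1 = 2 and tw(G) ≤ 2. For the lower bound, G contains the cycle 1–5–2–6–1, so G is not a forest; only forests have treewidth ≤ 1, hence tw(G) ≥ 2. Combining the bounds, tw(G) = 2.

Treewidth 2.
One optimal decomposition is:
Bags: B1 = {1, 2, 5}  B2 = {1, 2, 6}  B3 = {1, 2, 3}  B4 = {1, 2, 4}  B5 = {1, 2, 7}
Tree: B1–B2, B2–B3, B3–B4, B4–B5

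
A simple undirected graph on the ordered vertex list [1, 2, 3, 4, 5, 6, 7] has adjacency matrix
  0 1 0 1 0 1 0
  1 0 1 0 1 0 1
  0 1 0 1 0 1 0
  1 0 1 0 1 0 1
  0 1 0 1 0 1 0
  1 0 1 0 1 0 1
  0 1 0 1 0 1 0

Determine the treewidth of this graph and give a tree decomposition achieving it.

Treewidth 3.
Bags: B1 = {2, 4, 5, 6}  B2 = {1, 2, 4, 6}  B3 = {2, 3, 4, 6}  B4 = {2, 4, 6, 7}
Tree: B1–B2, B2–B3, B3–B4

The largest bag has 4 vertices, giving width 3; this decomposition certifies tw(G) ≤ 3. For the lower bound: the 4 vertex sets {5,6}, {1,4}, {2}, {3} are disjoint, each induces a connected subgraph, and every pair is joined by at least one edge of G. Contracting each set to a single vertex therefore yields K_{4} as a minor, and since treewidth is minor-monotone, tw(G) ≥ tw(K_{4}) = 3. Hence tw(G) = 3 exactly.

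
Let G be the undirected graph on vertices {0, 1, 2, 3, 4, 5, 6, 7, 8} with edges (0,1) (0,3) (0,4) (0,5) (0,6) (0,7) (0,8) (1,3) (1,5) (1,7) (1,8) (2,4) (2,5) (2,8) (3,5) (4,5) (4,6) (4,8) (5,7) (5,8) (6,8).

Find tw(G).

3

A width-3 tree decomposition is:
Bags: B1 = {0, 1, 5, 8}  B2 = {0, 4, 5, 8}  B3 = {0, 1, 3, 5}  B4 = {2, 4, 5, 8}  B5 = {0, 4, 6, 8}  B6 = {0, 1, 5, 7}
Tree: B1–B2, B1–B3, B2–B4, B2–B5, B1–B6
The largest bag has 4 vertices, giving width 3; this decomposition certifies tw(G) ≤ 3. On the other hand G contains the 4-clique {0, 1, 5, 8}. A clique must lie in a single bag of any decomposition, so no decomposition can have width below 3. Hence tw(G) = 3 exactly.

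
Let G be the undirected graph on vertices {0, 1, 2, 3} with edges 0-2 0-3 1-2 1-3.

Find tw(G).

A width-2 tree decomposition is:
Bags: B1 = {0, 1, 3}  B2 = {0, 1, 2}
Tree: B1–B2
Every bag has size at most 3, so the width is 3 − 1 = 2 and tw(G) ≤ 2. For the lower bound, G contains the cycle 1–3–0–2–1, so G is not a forest; only forests have treewidth ≤ 1, hence tw(G) ≥ 2. The upper and lower bounds meet at 2, so that is the treewidth.

2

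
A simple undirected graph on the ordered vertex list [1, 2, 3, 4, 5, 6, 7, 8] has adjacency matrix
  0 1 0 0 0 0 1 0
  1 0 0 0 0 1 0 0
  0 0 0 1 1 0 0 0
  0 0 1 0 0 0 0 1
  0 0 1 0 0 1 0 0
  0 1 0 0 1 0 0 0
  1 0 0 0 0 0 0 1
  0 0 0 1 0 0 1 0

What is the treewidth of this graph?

A width-2 tree decomposition is:
Bags: B1 = {3, 5, 6}  B2 = {3, 4, 6}  B3 = {4, 6, 8}  B4 = {6, 7, 8}  B5 = {1, 6, 7}  B6 = {1, 2, 6}
Tree: B1–B2, B2–B3, B3–B4, B4–B5, B5–B6
Each bag holds 3 vertices, so the decomposition has width 2, which upper-bounds the treewidth. For the lower bound, G contains the cycle 6–5–3–4–8–7–1–2–6, so G is not a forest; only forests have treewidth ≤ 1, hence tw(G) ≥ 2. Hence tw(G) = 2 exactly.

2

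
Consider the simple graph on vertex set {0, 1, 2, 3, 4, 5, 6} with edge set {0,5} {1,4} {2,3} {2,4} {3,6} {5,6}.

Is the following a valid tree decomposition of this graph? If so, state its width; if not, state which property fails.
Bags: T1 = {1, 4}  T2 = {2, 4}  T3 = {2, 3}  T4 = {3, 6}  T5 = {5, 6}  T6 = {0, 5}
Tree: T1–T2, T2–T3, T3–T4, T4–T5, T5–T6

Every vertex of G appears in some bag (union = {0, 1, 2, 3, 4, 5, 6}); every edge is covered by a bag; and for each vertex v the set of bags containing v is connected in the bag tree. The decomposition is therefore valid. The largest bag has 2 vertices, so the width is 1.

Yes; width 1.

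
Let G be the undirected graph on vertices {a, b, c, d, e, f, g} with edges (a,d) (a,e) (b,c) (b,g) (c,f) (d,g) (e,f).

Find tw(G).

A width-2 tree decomposition is:
Bags: B1 = {a, e, f}  B2 = {a, c, f}  B3 = {a, b, c}  B4 = {a, b, g}  B5 = {a, d, g}
Tree: B1–B2, B2–B3, B3–B4, B4–B5
Each bag holds 3 vertices, so the decomposition has width 2, which upper-bounds the treewidth. For the lower bound, G contains the cycle a–e–f–c–b–g–d–a, so G is not a forest; only forests have treewidth ≤ 1, hence tw(G) ≥ 2. Hence tw(G) = 2 exactly.

2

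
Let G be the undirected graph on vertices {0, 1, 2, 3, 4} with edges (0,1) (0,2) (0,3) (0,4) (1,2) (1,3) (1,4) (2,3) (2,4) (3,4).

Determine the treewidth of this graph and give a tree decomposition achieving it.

A single bag containing all 5 vertices is trivially a valid decomposition of width 4. Conversely, {0, 1, 2, 3, 4} is a clique of size 5, and the vertices of any clique must share a bag in every tree decomposition; so some bag has ≥ 5 vertices and tw(G) ≥ 4. Hence tw(G) = 4 exactly.

Treewidth 4.
One optimal decomposition is:
Bags: B1 = {0, 1, 2, 3, 4}
Tree: (single bag)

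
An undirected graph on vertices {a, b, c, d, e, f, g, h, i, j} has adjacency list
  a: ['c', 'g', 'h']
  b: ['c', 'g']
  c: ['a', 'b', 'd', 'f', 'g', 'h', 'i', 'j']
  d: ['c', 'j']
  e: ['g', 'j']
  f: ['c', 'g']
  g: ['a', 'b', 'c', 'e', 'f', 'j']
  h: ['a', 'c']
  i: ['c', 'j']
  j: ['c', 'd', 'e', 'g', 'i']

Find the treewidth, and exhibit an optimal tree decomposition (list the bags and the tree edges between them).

Each bag holds 3 vertices, so the decomposition has width 2, which upper-bounds the treewidth. Conversely, {e, g, j} is a clique of size 3, and the vertices of any clique must share a bag in every tree decomposition; so some bag has ≥ 3 vertices and tw(G) ≥ 2. Hence tw(G) = 2 exactly.

Treewidth 2.
One such decomposition:
Bags: B1 = {b, c, g}  B2 = {a, c, g}  B3 = {c, g, j}  B4 = {a, c, h}  B5 = {c, i, j}  B6 = {c, f, g}  B7 = {c, d, j}  B8 = {e, g, j}
Tree: B1–B2, B2–B3, B2–B4, B3–B5, B1–B6, B5–B7, B3–B8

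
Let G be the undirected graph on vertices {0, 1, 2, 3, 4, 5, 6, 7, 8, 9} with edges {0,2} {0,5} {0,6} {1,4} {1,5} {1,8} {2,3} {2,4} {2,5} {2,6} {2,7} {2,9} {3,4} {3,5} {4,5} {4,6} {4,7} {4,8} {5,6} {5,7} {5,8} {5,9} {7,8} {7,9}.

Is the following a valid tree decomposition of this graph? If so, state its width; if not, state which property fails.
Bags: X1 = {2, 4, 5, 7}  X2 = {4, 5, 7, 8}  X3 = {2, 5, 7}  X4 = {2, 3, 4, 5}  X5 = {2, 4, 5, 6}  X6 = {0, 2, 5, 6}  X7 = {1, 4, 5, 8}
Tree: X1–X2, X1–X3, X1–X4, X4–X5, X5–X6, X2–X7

No — vertex 9 appears in no bag.

A tree decomposition must satisfy three properties: every vertex lies in some bag; for every edge, both endpoints lie together in some bag; and for every vertex, the bags containing it form a connected subtree. Here vertex 9 appears in no bag, so the decomposition is invalid.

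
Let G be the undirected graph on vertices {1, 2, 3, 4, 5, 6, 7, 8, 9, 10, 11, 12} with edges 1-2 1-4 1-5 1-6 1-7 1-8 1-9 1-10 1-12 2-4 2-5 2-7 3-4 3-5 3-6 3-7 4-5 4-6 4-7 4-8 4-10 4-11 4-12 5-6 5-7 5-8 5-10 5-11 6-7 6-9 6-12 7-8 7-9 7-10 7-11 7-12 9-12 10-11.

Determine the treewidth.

4

A width-4 tree decomposition is:
Bags: B1 = {1, 4, 5, 6, 7}  B2 = {1, 4, 6, 7, 12}  B3 = {1, 6, 7, 9, 12}  B4 = {3, 4, 5, 6, 7}  B5 = {1, 2, 4, 5, 7}  B6 = {1, 4, 5, 7, 8}  B7 = {1, 4, 5, 7, 10}  B8 = {4, 5, 7, 10, 11}
Tree: B1–B2, B2–B3, B1–B4, B1–B5, B1–B6, B6–B7, B7–B8
Each bag holds 5 vertices, so the decomposition has width 4, which upper-bounds the treewidth. Conversely, {1, 6, 7, 9, 12} is a clique of size 5, and the vertices of any clique must share a bag in every tree decomposition; so some bag has ≥ 5 vertices and tw(G) ≥ 4. Combining the bounds, tw(G) = 4.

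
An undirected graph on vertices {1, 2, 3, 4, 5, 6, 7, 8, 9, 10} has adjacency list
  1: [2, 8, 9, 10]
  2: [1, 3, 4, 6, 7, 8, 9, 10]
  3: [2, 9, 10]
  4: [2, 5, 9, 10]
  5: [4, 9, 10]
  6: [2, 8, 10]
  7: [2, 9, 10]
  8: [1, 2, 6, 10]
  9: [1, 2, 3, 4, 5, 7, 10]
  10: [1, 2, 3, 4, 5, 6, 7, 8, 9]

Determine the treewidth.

3

A width-3 tree decomposition is:
Bags: B1 = {2, 4, 9, 10}  B2 = {1, 2, 9, 10}  B3 = {2, 3, 9, 10}  B4 = {1, 2, 8, 10}  B5 = {4, 5, 9, 10}  B6 = {2, 7, 9, 10}  B7 = {2, 6, 8, 10}
Tree: B1–B2, B1–B3, B2–B4, B1–B5, B3–B6, B4–B7
Every bag has size at most 4, so the width is 4 − 1 = 3 and tw(G) ≤ 3. Conversely, {1, 2, 8, 10} is a clique of size 4, and the vertices of any clique must share a bag in every tree decomposition; so some bag has ≥ 4 vertices and tw(G) ≥ 3. Therefore the treewidth is 3.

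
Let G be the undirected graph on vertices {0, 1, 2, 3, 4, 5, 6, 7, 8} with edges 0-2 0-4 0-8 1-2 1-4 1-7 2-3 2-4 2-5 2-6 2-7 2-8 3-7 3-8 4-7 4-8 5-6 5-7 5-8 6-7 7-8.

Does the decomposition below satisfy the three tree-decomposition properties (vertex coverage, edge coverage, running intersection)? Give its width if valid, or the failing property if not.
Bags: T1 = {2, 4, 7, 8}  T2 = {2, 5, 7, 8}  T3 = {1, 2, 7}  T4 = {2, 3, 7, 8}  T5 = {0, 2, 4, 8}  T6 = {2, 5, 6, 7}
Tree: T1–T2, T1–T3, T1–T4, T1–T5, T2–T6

No — edge (4,1) lies in no bag.

A tree decomposition must satisfy three properties: every vertex lies in some bag; for every edge, both endpoints lie together in some bag; and for every vertex, the bags containing it form a connected subtree. Here edge (4,1) lies in no bag, so the decomposition is invalid.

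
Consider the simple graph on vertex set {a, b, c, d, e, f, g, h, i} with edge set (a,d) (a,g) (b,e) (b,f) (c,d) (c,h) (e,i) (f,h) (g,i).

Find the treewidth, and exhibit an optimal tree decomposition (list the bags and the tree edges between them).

Each bag holds 3 vertices, so the decomposition has width 2, which upper-bounds the treewidth. For the lower bound, G contains the cycle f–h–c–d–a–g–i–e–b–f, so G is not a forest; only forests have treewidth ≤ 1, hence tw(G) ≥ 2. Combining the bounds, tw(G) = 2.

Treewidth 2.
Bags: B1 = {c, f, h}  B2 = {c, d, f}  B3 = {a, d, f}  B4 = {a, f, g}  B5 = {f, g, i}  B6 = {e, f, i}  B7 = {b, e, f}
Tree: B1–B2, B2–B3, B3–B4, B4–B5, B5–B6, B6–B7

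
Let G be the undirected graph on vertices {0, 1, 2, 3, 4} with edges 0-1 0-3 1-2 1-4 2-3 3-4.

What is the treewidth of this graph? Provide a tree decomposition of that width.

Each bag holds 3 vertices, so the decomposition has width 2, which upper-bounds the treewidth. The edges 3–4–1–2–3 form a cycle, so G is not a tree and its treewidth is at least 2. Therefore the treewidth is 2.

Treewidth 2.
Bags: B1 = {1, 3, 4}  B2 = {1, 2, 3}  B3 = {0, 1, 3}
Tree: B1–B2, B2–B3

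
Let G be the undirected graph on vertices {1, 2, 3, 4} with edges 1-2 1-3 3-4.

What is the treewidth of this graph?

A width-1 tree decomposition is:
Bags: B1 = {1, 2}  B2 = {1, 3}  B3 = {3, 4}
Tree: B1–B2, B2–B3
Every bag has size at most 2, so the width is 2 − 1 = 1 and tw(G) ≤ 1. Since G has at least one edge (e.g. 1–2), it is not an edgeless graph, so tw(G) ≥ 1. Hence tw(G) = 1 exactly.

1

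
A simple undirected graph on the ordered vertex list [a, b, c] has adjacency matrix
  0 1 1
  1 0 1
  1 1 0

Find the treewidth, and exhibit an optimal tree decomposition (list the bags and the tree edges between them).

With just one bag of size 3, the width is 3 − 1 = 2, so tw(G) ≤ 2. For the lower bound, the 3 vertices {a, b, c} are pairwise adjacent, and any tree decomposition puts a clique entirely inside one bag — forcing width ≥ 2. The upper and lower bounds meet at 2, so that is the treewidth.

Treewidth 2.
One optimal decomposition is:
Bags: B1 = {a, b, c}
Tree: (single bag)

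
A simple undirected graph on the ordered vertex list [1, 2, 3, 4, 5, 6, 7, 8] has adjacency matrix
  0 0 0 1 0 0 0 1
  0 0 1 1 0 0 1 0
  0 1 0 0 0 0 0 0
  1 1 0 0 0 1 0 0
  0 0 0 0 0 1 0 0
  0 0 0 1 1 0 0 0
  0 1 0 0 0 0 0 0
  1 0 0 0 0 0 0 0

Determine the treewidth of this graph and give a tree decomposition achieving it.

The largest bag has 2 vertices, giving width 1; this decomposition certifies tw(G) ≤ 1. Since G has at least one edge (e.g. 2–4), it is not an edgeless graph, so tw(G) ≥ 1. Hence tw(G) = 1 exactly.

Treewidth 1.
One optimal decomposition is:
Bags: B1 = {2, 4}  B2 = {1, 4}  B3 = {4, 6}  B4 = {5, 6}  B5 = {2, 3}  B6 = {2, 7}  B7 = {1, 8}
Tree: B1–B2, B2–B3, B3–B4, B1–B5, B5–B6, B2–B7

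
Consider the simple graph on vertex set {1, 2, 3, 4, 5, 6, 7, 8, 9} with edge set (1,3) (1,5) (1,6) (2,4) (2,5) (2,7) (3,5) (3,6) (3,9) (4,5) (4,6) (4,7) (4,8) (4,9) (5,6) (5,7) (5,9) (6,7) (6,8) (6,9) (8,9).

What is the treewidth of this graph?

A width-3 tree decomposition is:
Bags: B1 = {1, 3, 5, 6}  B2 = {3, 5, 6, 9}  B3 = {4, 5, 6, 9}  B4 = {4, 5, 6, 7}  B5 = {2, 4, 5, 7}  B6 = {4, 6, 8, 9}
Tree: B1–B2, B2–B3, B3–B4, B4–B5, B3–B6
Every bag has size at most 4, so the width is 4 − 1 = 3 and tw(G) ≤ 3. Conversely, {4, 6, 8, 9} is a clique of size 4, and the vertices of any clique must share a bag in every tree decomposition; so some bag has ≥ 4 vertices and tw(G) ≥ 3. The upper and lower bounds meet at 3, so that is the treewidth.

3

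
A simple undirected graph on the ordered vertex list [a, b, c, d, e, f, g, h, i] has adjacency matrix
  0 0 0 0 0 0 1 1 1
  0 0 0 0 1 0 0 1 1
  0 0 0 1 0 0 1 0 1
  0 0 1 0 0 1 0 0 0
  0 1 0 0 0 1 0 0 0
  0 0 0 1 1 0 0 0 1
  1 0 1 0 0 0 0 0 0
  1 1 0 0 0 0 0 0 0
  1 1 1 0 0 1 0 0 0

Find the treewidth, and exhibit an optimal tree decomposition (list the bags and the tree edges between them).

Treewidth 3.
One optimal decomposition is:
Bags: B1 = {c, d, f, g}  B2 = {c, f, g, i}  B3 = {a, f, g, i}  B4 = {a, e, f, i}  B5 = {a, b, e, i}  B6 = {a, b, e, h}
Tree: B1–B2, B2–B3, B3–B4, B4–B5, B5–B6

Each bag holds 4 vertices, so the decomposition has width 3, which upper-bounds the treewidth. For the lower bound: the 4 vertex sets {c,d,g}, {f}, {i}, {a,b,e,h} are disjoint, each induces a connected subgraph, and every pair is joined by at least one edge of G. Contracting each set to a single vertex therefore yields K_{4} as a minor, and since treewidth is minor-monotone, tw(G) ≥ tw(K_{4}) = 3. Therefore the treewidth is 3.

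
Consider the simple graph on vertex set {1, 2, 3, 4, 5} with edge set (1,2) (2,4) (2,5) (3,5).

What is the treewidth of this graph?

A width-1 tree decomposition is:
Bags: B1 = {2, 5}  B2 = {3, 5}  B3 = {1, 2}  B4 = {2, 4}
Tree: B1–B2, B1–B3, B1–B4
The largest bag has 2 vertices, giving width 1; this decomposition certifies tw(G) ≤ 1. G has an edge, so its treewidth is at least 1. Hence tw(G) = 1 exactly.

1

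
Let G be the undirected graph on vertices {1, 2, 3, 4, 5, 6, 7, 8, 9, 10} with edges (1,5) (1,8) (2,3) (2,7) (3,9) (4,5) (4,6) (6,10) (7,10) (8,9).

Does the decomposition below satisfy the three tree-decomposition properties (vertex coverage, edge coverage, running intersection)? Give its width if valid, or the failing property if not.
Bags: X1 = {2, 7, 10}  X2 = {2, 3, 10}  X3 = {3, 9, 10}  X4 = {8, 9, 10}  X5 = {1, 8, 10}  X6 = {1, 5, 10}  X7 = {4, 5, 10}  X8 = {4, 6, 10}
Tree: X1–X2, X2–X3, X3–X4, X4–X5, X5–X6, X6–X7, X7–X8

Checking the three conditions: (i) the bags cover all of {1, 2, 3, 4, 5, 6, 7, 8, 9, 10}; (ii) for each edge, some bag contains both endpoints; (iii) the bags containing any fixed vertex form a subtree. All hold, so the decomposition is valid with width 3 − 1 = 2.

Yes; width 2.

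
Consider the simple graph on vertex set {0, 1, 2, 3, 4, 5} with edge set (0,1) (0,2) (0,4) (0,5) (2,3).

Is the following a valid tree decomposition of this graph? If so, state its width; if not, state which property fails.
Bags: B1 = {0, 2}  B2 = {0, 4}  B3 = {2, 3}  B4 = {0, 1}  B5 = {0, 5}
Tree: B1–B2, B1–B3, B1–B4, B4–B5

Checking the three conditions: (i) the bags cover all of {0, 1, 2, 3, 4, 5}; (ii) for each edge, some bag contains both endpoints; (iii) the bags containing any fixed vertex form a subtree. All hold, so the decomposition is valid with width 2 − 1 = 1.

Yes; width 1.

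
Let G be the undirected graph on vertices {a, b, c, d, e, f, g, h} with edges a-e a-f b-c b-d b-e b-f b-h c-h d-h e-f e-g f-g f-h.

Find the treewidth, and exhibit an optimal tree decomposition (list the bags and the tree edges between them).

Treewidth 2.
Bags: B1 = {b, e, f}  B2 = {b, f, h}  B3 = {e, f, g}  B4 = {b, d, h}  B5 = {b, c, h}  B6 = {a, e, f}
Tree: B1–B2, B1–B3, B2–B4, B2–B5, B3–B6

Every bag has size at most 3, so the width is 3 − 1 = 2 and tw(G) ≤ 2. Conversely, {b, d, h} is a clique of size 3, and the vertices of any clique must share a bag in every tree decomposition; so some bag has ≥ 3 vertices and tw(G) ≥ 2. Therefore the treewidth is 2.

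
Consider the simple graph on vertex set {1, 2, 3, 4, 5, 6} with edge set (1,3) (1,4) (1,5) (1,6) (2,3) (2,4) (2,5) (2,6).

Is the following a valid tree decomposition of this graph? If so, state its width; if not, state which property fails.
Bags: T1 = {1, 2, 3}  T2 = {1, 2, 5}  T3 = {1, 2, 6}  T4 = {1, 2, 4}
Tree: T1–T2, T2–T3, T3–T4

Checking the three conditions: (i) the bags cover all of {1, 2, 3, 4, 5, 6}; (ii) for each edge, some bag contains both endpoints; (iii) the bags containing any fixed vertex form a subtree. All hold, so the decomposition is valid with width 3 − 1 = 2.

Yes; width 2.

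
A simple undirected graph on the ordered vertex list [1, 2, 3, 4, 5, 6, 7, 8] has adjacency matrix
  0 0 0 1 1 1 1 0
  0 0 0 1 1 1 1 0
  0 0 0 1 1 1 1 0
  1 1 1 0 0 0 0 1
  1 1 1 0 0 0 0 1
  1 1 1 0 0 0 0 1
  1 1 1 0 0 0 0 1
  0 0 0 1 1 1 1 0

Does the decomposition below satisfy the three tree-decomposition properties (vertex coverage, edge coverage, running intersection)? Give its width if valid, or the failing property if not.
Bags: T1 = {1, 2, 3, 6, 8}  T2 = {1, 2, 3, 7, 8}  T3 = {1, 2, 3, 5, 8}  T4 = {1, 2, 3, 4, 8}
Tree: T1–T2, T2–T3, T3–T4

Yes; width 4.

Vertex coverage: the bags together contain {1, 2, 3, 4, 5, 6, 7, 8}, the full vertex set. Edge coverage: each edge of G has both endpoints in at least one bag. Running intersection: for every vertex, the bags containing it form a connected subtree. All three properties hold, so this is a valid tree decomposition of width max|bag| − 1 = 4, and hence tw(G) ≤ 4.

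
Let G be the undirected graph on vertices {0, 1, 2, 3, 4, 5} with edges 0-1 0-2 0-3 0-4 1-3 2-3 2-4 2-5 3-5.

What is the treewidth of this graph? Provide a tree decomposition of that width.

Each bag holds 3 vertices, so the decomposition has width 2, which upper-bounds the treewidth. Conversely, {0, 1, 3} is a clique of size 3, and the vertices of any clique must share a bag in every tree decomposition; so some bag has ≥ 3 vertices and tw(G) ≥ 2. Therefore the treewidth is 2.

Treewidth 2.
Bags: B1 = {0, 2, 3}  B2 = {0, 1, 3}  B3 = {0, 2, 4}  B4 = {2, 3, 5}
Tree: B1–B2, B1–B3, B1–B4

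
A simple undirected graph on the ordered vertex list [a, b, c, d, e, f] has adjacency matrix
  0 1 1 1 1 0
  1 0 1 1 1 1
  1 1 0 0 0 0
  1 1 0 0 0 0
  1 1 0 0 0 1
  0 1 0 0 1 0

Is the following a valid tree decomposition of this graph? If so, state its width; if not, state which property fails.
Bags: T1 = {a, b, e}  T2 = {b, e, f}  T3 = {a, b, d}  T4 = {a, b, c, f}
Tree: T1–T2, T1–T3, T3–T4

No — bags containing vertex f are not connected in the tree.

A tree decomposition must satisfy three properties: every vertex lies in some bag; for every edge, both endpoints lie together in some bag; and for every vertex, the bags containing it form a connected subtree. Here bags containing vertex f are not connected in the tree, so the decomposition is invalid.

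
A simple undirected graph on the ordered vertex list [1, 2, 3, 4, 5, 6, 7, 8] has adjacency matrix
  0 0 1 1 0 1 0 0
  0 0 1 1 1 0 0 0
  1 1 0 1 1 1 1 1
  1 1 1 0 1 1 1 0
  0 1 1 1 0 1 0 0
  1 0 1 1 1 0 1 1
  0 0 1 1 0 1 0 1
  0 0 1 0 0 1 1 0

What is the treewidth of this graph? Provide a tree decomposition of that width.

The largest bag has 4 vertices, giving width 3; this decomposition certifies tw(G) ≤ 3. For the lower bound, the 4 vertices {3, 6, 7, 8} are pairwise adjacent, and any tree decomposition puts a clique entirely inside one bag — forcing width ≥ 3. The upper and lower bounds meet at 3, so that is the treewidth.

Treewidth 3.
One such decomposition:
Bags: B1 = {3, 6, 7, 8}  B2 = {3, 4, 6, 7}  B3 = {3, 4, 5, 6}  B4 = {1, 3, 4, 6}  B5 = {2, 3, 4, 5}
Tree: B1–B2, B2–B3, B2–B4, B3–B5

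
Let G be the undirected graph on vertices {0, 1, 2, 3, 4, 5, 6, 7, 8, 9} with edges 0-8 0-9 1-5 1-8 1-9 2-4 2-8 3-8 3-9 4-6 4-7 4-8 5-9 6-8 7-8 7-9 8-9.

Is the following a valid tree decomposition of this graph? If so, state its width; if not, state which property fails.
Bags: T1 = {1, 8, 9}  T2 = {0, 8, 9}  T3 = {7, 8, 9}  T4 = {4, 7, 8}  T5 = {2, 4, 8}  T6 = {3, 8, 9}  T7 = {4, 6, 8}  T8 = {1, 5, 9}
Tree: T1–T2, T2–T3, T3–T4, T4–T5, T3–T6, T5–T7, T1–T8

Checking the three conditions: (i) the bags cover all of {0, 1, 2, 3, 4, 5, 6, 7, 8, 9}; (ii) for each edge, some bag contains both endpoints; (iii) the bags containing any fixed vertex form a subtree. All hold, so the decomposition is valid with width 3 − 1 = 2.

Yes; width 2.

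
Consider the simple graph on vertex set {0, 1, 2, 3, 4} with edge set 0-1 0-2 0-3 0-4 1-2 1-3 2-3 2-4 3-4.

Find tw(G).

3

A width-3 tree decomposition is:
Bags: B1 = {0, 1, 2, 3}  B2 = {0, 2, 3, 4}
Tree: B1–B2
Each bag holds 4 vertices, so the decomposition has width 3, which upper-bounds the treewidth. On the other hand G contains the 4-clique {0, 1, 2, 3}. A clique must lie in a single bag of any decomposition, so no decomposition can have width below 3. Hence tw(G) = 3 exactly.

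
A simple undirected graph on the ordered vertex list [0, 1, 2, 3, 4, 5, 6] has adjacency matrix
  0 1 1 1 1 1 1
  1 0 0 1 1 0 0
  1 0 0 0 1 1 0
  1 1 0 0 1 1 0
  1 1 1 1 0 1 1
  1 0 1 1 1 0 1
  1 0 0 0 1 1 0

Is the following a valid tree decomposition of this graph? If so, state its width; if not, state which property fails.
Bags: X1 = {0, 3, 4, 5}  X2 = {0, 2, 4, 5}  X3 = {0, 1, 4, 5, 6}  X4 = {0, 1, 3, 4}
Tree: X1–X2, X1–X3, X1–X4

No — bags containing vertex 1 are not connected in the tree.

A tree decomposition must satisfy three properties: every vertex lies in some bag; for every edge, both endpoints lie together in some bag; and for every vertex, the bags containing it form a connected subtree. Here bags containing vertex 1 are not connected in the tree, so the decomposition is invalid.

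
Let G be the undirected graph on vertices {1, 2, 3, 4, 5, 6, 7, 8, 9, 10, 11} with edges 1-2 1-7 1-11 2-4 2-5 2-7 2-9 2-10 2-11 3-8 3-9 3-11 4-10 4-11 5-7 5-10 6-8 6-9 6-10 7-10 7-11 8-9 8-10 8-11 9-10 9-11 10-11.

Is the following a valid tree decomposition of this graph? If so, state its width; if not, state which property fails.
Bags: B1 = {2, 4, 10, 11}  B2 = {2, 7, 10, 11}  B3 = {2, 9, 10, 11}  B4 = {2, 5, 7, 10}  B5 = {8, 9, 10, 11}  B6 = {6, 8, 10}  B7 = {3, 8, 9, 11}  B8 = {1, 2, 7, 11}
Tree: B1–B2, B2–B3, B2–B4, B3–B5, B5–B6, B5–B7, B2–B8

A tree decomposition must satisfy three properties: every vertex lies in some bag; for every edge, both endpoints lie together in some bag; and for every vertex, the bags containing it form a connected subtree. Here edge (9,6) lies in no bag, so the decomposition is invalid.

No — edge (9,6) lies in no bag.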